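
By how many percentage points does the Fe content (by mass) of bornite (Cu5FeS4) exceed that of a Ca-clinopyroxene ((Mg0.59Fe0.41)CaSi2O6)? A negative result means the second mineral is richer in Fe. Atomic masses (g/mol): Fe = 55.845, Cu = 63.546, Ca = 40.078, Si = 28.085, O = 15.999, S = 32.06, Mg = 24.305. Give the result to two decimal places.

1.15 percentage points

Fe in Cu5FeS4: molar mass 501.815 g/mol; 1×55.845 = 55.845 g → 11.13 wt%.
Fe in (Mg0.59Fe0.41)CaSi2O6: molar mass 229.478 g/mol; 0.41×55.845 = 22.896 g → 9.98 wt%.
Difference = 11.13 − 9.98 = 1.15 percentage points.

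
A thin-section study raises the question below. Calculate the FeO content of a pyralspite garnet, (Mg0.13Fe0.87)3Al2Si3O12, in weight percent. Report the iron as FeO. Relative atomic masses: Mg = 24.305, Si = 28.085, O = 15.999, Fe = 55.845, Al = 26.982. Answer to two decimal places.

38.63 wt%

Formula mass = 485.441 g/mol.
2.61 Fe → 2.6100 mol FeO per formula unit; M(FeO) = 71.844, so FeO mass = 187.513 g.
187.513/485.441 × 100 = 38.63 wt%.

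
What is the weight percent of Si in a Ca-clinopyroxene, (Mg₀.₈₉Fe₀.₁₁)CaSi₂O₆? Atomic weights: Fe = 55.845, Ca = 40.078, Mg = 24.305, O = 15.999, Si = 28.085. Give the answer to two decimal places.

25.53 weight percent

Molar mass of (Mg₀.₈₉Fe₀.₁₁)CaSi₂O₆: 0.89×24.305 + 0.11×55.845 + 1×40.078 + 2×28.085 + 6×15.999 = 220.016 g/mol.
Mass of Si per formula unit: 2 × 28.085 = 56.170 g.
Weight fraction Si = 56.170 / 220.016 = 0.2553.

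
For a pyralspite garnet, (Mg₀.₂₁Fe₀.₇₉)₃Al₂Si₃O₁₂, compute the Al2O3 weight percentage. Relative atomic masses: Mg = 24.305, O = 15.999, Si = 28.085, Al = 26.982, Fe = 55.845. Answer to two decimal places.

21.34 wt%

M((Mg₀.₂₁Fe₀.₇₉)₃Al₂Si₃O₁₂) = 477.872 g/mol; M(Al2O3) = 101.961 g/mol.
Moles Al2O3 per formula unit = 2 Al ÷ 2 = 1.0000.
Al2O3 fraction = (1.0000 × 101.961) / 477.872 = 101.961/477.872 = 0.2134.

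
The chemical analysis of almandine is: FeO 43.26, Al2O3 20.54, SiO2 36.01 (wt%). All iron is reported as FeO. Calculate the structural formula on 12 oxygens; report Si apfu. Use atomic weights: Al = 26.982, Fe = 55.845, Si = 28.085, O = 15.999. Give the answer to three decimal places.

2.990 Si apfu

FeO (M=71.844): mol = 0.60214; Fe = 0.60214, O = 0.60214.
Al2O3 (M=101.961): mol = 0.20145; Al = 0.40290, O = 0.60435.
SiO2 (M=60.083): mol = 0.59934; Si = 0.59934, O = 1.19868.
ΣO = 2.40517; factor = 12/ΣO = 4.98925.
Si apfu = 0.59934 × 4.98925 = 2.990.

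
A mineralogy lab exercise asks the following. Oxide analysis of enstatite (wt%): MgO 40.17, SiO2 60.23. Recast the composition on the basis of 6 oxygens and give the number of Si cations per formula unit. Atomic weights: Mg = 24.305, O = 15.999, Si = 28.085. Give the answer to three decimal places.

MgO: 40.17/40.304 = 0.99668 mol → 0.99668 mol Mg, 0.99668 mol O.
SiO2: 60.23/60.083 = 1.00245 mol → 1.00245 mol Si, 2.00490 mol O.
Total oxygen = 3.00158 mol. Normalization factor = 6/3.00158 = 1.99895.
Si per 6 O = 1.00245 × 1.99895 = 2.004.

2.004 Si apfu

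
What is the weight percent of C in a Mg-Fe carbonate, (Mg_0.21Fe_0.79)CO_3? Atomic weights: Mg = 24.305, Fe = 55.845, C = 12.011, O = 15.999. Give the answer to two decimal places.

11.00 wt%

Formula mass = 0.21*24.305 + 0.79*55.845 + 1*12.011 + 3*15.999 = 109.230 g/mol, of which 12.011 g is C.
So C makes up 12.011/109.230 = 0.1100 of the mass, i.e. 11.00%.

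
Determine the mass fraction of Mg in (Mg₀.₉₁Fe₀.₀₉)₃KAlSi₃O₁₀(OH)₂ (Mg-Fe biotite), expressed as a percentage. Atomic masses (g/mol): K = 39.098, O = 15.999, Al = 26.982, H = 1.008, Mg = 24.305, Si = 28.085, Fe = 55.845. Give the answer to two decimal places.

Molar mass of (Mg₀.₉₁Fe₀.₀₉)₃KAlSi₃O₁₀(OH)₂: 2.73*24.305 + 0.27*55.845 + 1*39.098 + 1*26.982 + 3*28.085 + 12*15.999 + 2*1.008 = 425.770 g/mol.
Mass of Mg per formula unit: 2.73 × 24.305 = 66.353 g.
Weight fraction Mg = 66.353 / 425.770 = 0.1558.

15.58 wt%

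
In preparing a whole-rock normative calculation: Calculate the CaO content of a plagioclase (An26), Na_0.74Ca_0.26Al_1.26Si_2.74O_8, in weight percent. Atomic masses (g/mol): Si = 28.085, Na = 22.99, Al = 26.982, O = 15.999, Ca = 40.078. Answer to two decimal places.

5.47 wt%

Molar mass of Na_0.74Ca_0.26Al_1.26Si_2.74O_8 = 0.74·22.99 + 0.26·40.078 + 1.26·26.982 + 2.74·28.085 + 8·15.999 = 266.375 g/mol.
Each formula unit contains 0.26 Ca, equivalent to 0.26/1 = 0.2600 mol CaO.
M(CaO) = 1×40.078 + 1×15.999 = 56.077 g/mol.
Mass of CaO per formula unit = 0.2600 × 56.077 = 14.580 g.
CaO wt% = 14.580 / 266.375 × 100 = 5.47%.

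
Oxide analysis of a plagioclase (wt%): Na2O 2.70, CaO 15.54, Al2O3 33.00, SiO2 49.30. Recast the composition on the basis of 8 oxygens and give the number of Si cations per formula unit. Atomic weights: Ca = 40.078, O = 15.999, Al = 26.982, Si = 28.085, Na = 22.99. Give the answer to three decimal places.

2.238 Si apfu

2.70 wt% Na2O ÷ 61.979 g/mol = 0.04356 mol, giving 0.08712 Na and 0.04356 O.
15.54 wt% CaO ÷ 56.077 g/mol = 0.27712 mol, giving 0.27712 Ca and 0.27712 O.
33.00 wt% Al2O3 ÷ 101.961 g/mol = 0.32365 mol, giving 0.64730 Al and 0.97095 O.
49.30 wt% SiO2 ÷ 60.083 g/mol = 0.82053 mol, giving 0.82053 Si and 1.64106 O.
Oxygen sums to 2.93269; scaling by 8/2.93269 = 2.72787 puts the formula on 8 O.
Si: 0.82053 × 2.72787 = 2.238 atoms per formula unit.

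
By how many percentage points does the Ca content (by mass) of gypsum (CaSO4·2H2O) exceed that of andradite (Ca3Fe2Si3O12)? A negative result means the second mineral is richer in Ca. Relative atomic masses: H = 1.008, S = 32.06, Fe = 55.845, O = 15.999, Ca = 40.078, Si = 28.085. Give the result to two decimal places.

First mineral: 40.078 g Ca in 172.164 g formula = 23.28 wt% Ca.
Second mineral: 120.234 g Ca in 508.167 g formula = 23.66 wt% Ca.
23.28% − 23.66% gives a difference of -0.38 percentage points.

-0.38 percentage points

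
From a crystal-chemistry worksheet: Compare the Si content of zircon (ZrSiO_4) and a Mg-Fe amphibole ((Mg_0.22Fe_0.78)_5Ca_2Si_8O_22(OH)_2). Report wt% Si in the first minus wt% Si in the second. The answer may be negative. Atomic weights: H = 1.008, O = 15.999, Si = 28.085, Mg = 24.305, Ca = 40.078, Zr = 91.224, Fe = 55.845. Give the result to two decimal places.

-8.70 percentage points

First mineral: 28.085 g Si in 183.305 g formula = 15.32 wt% Si.
Second mineral: 224.680 g Si in 935.359 g formula = 24.02 wt% Si.
15.32% − 24.02% gives a difference of -8.70 percentage points.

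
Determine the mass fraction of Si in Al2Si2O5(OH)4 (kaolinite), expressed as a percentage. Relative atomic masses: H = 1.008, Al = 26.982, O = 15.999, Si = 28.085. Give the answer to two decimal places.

Formula mass = 2×26.982 + 2×28.085 + 9×15.999 + 4×1.008 = 258.157 g/mol, of which 56.170 g is Si.
So Si makes up 56.170/258.157 = 0.2176 of the mass, i.e. 21.76%.

21.76 weight percent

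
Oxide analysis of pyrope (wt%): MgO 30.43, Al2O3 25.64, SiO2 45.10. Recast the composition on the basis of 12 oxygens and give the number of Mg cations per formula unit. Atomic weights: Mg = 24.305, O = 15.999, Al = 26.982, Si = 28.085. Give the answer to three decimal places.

30.43 wt% MgO ÷ 40.304 g/mol = 0.75501 mol, giving 0.75501 Mg and 0.75501 O.
25.64 wt% Al2O3 ÷ 101.961 g/mol = 0.25147 mol, giving 0.50294 Al and 0.75441 O.
45.10 wt% SiO2 ÷ 60.083 g/mol = 0.75063 mol, giving 0.75063 Si and 1.50126 O.
Oxygen sums to 3.01068; scaling by 12/3.01068 = 3.98581 puts the formula on 12 O.
Mg: 0.75501 × 3.98581 = 3.009 atoms per formula unit.

3.009 Mg apfu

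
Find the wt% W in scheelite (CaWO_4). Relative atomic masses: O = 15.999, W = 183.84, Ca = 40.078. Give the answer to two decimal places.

63.85 wt%

Formula mass = 1×40.078 + 1×183.84 + 4×15.999 = 287.914 g/mol, of which 183.840 g is W.
So W makes up 183.840/287.914 = 0.6385 of the mass, i.e. 63.85%.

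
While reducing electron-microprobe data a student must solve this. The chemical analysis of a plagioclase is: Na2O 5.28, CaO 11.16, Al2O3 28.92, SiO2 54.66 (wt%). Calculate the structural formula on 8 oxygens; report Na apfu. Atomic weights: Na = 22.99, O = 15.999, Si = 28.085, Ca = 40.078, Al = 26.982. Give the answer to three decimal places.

Na2O: 5.28/61.979 = 0.08519 mol → 0.17038 mol Na, 0.08519 mol O.
CaO: 11.16/56.077 = 0.19901 mol → 0.19901 mol Ca, 0.19901 mol O.
Al2O3: 28.92/101.961 = 0.28364 mol → 0.56728 mol Al, 0.85092 mol O.
SiO2: 54.66/60.083 = 0.90974 mol → 0.90974 mol Si, 1.81948 mol O.
Total oxygen = 2.95460 mol. Normalization factor = 8/2.95460 = 2.70764.
Na per 8 O = 0.17038 × 2.70764 = 0.461.

0.461 Na apfu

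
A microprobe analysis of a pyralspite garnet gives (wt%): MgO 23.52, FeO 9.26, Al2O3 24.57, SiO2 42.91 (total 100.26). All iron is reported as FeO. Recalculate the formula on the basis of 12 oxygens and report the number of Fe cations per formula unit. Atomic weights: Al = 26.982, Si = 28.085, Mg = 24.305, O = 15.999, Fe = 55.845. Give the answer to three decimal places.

MgO (M=40.304): mol = 0.58356; Mg = 0.58356, O = 0.58356.
FeO (M=71.844): mol = 0.12889; Fe = 0.12889, O = 0.12889.
Al2O3 (M=101.961): mol = 0.24097; Al = 0.48194, O = 0.72291.
SiO2 (M=60.083): mol = 0.71418; Si = 0.71418, O = 1.42836.
ΣO = 2.86372; factor = 12/ΣO = 4.19035.
Fe apfu = 0.12889 × 4.19035 = 0.540.

0.540 Fe apfu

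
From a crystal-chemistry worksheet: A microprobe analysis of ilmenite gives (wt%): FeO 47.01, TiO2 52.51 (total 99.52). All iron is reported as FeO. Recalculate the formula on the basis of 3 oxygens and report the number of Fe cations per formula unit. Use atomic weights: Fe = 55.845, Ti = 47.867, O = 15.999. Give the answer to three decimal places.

FeO (M=71.844): mol = 0.65433; Fe = 0.65433, O = 0.65433.
TiO2 (M=79.865): mol = 0.65748; Ti = 0.65748, O = 1.31496.
ΣO = 1.96929; factor = 3/ΣO = 1.52339.
Fe apfu = 0.65433 × 1.52339 = 0.997.

0.997 Fe apfu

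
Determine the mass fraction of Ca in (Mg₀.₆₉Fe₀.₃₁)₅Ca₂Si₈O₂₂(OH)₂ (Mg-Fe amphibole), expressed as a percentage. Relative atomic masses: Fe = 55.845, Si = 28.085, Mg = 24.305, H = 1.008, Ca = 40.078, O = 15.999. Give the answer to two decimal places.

M((Mg₀.₆₉Fe₀.₃₁)₅Ca₂Si₈O₂₂(OH)₂) = 861.240 g/mol.
Ca contributes 2 × 40.078 = 80.156 g per mole.
80.156/861.240 = 0.0931 → 9.31%.

9.31 wt%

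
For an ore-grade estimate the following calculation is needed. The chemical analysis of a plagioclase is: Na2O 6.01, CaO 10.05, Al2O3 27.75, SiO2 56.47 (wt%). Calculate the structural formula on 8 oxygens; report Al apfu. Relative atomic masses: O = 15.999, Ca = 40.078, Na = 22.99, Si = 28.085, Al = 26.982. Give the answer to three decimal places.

6.01 wt% Na2O ÷ 61.979 g/mol = 0.09697 mol, giving 0.19394 Na and 0.09697 O.
10.05 wt% CaO ÷ 56.077 g/mol = 0.17922 mol, giving 0.17922 Ca and 0.17922 O.
27.75 wt% Al2O3 ÷ 101.961 g/mol = 0.27216 mol, giving 0.54432 Al and 0.81648 O.
56.47 wt% SiO2 ÷ 60.083 g/mol = 0.93987 mol, giving 0.93987 Si and 1.87974 O.
Oxygen sums to 2.97241; scaling by 8/2.97241 = 2.69142 puts the formula on 8 O.
Al: 0.54432 × 2.69142 = 1.465 atoms per formula unit.

1.465 Al apfu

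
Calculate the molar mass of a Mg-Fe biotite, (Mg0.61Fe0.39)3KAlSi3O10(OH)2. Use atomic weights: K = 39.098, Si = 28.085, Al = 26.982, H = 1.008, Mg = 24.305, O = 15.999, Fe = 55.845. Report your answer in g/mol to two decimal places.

454.16 g/mol

M = 1.83×24.305 + 1.17×55.845 + 1×39.098 + 1×26.982 + 3×28.085 + 12×15.999 + 2×1.008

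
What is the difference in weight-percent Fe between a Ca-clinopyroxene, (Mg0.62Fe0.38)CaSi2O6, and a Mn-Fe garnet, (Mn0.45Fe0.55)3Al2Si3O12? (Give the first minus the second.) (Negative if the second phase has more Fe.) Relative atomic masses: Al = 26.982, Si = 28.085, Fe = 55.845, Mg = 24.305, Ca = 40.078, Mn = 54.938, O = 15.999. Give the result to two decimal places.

M((Mg0.62Fe0.38)CaSi2O6) = 228.532 g/mol, so wt% Fe = 21.221/228.532 × 100 = 9.29%.
M((Mn0.45Fe0.55)3Al2Si3O12) = 496.518 g/mol, so wt% Fe = 92.144/496.518 × 100 = 18.56%.
9.29 − 18.56 = -9.27 pp.

-9.27 percentage points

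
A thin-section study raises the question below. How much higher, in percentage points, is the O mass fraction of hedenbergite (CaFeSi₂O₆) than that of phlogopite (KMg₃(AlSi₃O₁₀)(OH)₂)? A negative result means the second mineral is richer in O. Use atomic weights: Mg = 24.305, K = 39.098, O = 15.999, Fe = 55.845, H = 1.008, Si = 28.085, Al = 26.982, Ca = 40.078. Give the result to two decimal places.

O in CaFeSi₂O₆: molar mass 248.087 g/mol; 6×15.999 = 95.994 g → 38.69 wt%.
O in KMg₃(AlSi₃O₁₀)(OH)₂: molar mass 417.254 g/mol; 12×15.999 = 191.988 g → 46.01 wt%.
Difference = 38.69 − 46.01 = -7.32 percentage points.

-7.32 percentage points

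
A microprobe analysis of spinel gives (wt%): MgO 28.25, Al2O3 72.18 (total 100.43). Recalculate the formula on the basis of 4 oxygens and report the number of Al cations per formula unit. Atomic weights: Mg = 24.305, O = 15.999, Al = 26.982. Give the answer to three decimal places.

28.25 wt% MgO ÷ 40.304 g/mol = 0.70092 mol, giving 0.70092 Mg and 0.70092 O.
72.18 wt% Al2O3 ÷ 101.961 g/mol = 0.70792 mol, giving 1.41584 Al and 2.12376 O.
Oxygen sums to 2.82468; scaling by 4/2.82468 = 1.41609 puts the formula on 4 O.
Al: 1.41584 × 1.41609 = 2.005 atoms per formula unit.

2.005 Al apfu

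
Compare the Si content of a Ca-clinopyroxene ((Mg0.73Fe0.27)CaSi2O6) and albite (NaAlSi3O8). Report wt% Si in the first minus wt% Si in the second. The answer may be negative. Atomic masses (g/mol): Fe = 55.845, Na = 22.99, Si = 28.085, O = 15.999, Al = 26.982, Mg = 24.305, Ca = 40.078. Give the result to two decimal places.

-7.17 percentage points

M((Mg0.73Fe0.27)CaSi2O6) = 225.063 g/mol, so wt% Si = 56.170/225.063 × 100 = 24.96%.
M(NaAlSi3O8) = 262.219 g/mol, so wt% Si = 84.255/262.219 × 100 = 32.13%.
24.96 − 32.13 = -7.17 pp.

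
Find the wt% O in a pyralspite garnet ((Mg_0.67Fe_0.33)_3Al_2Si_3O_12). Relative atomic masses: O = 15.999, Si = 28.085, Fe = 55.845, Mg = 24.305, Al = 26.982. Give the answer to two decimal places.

44.20 weight percent

M((Mg_0.67Fe_0.33)_3Al_2Si_3O_12) = 434.347 g/mol.
O contributes 12 × 15.999 = 191.988 g per mole.
191.988/434.347 = 0.4420 → 44.20%.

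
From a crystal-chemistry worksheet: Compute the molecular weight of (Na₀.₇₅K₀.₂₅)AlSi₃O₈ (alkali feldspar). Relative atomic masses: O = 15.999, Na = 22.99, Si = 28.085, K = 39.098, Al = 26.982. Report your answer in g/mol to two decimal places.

M = 0.75(22.99) + 0.25(39.098) + 1(26.982) + 3(28.085) + 8(15.999)

266.25 g/mol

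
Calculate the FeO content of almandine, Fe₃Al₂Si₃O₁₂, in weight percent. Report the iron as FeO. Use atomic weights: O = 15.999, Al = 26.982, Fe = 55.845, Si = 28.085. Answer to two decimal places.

Molar mass of Fe₃Al₂Si₃O₁₂ = 3×55.845 + 2×26.982 + 3×28.085 + 12×15.999 = 497.742 g/mol.
Each formula unit contains 3 Fe, equivalent to 3/1 = 3.0000 mol FeO.
M(FeO) = 1×55.845 + 1×15.999 = 71.844 g/mol.
Mass of FeO per formula unit = 3.0000 × 71.844 = 215.532 g.
FeO wt% = 215.532 / 497.742 × 100 = 43.30%.

43.30 wt%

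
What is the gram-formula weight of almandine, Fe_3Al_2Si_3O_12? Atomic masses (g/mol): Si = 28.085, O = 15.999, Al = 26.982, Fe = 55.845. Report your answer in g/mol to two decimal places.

The formula mass is the sum 3*55.845 + 2*26.982 + 3*28.085 + 12*15.999.

497.74 g/mol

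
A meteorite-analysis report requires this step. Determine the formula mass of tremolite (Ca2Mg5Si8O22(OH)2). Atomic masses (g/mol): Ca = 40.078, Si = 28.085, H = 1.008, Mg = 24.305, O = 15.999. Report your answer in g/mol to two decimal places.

Ca: 2 × 40.078 = 80.1560
Mg: 5 × 24.305 = 121.5250
Si: 8 × 28.085 = 224.6800
O: 24 × 15.999 = 383.9760
H: 2 × 1.008 = 2.0160
Summing the contributions gives the formula mass.

812.35 g/mol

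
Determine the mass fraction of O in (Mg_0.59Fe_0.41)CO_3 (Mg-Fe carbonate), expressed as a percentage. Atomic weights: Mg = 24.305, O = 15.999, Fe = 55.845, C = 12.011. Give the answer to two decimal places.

49.36 weight percent

Formula mass = 0.59×24.305 + 0.41×55.845 + 1×12.011 + 3×15.999 = 97.244 g/mol, of which 47.997 g is O.
So O makes up 47.997/97.244 = 0.4936 of the mass, i.e. 49.36%.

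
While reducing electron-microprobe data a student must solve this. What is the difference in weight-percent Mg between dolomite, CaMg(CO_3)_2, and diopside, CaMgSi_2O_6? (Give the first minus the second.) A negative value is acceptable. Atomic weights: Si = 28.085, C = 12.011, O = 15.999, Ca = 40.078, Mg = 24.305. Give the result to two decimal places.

First mineral: 24.305 g Mg in 184.399 g formula = 13.18 wt% Mg.
Second mineral: 24.305 g Mg in 216.547 g formula = 11.22 wt% Mg.
13.18% − 11.22% gives a difference of 1.96 percentage points.

1.96 percentage points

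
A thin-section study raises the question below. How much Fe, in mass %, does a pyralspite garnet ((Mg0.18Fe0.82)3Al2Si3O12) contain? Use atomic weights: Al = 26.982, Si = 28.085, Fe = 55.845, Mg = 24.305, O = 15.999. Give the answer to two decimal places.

Molar mass of (Mg0.18Fe0.82)3Al2Si3O12: 0.54×24.305 + 2.46×55.845 + 2×26.982 + 3×28.085 + 12×15.999 = 480.710 g/mol.
Mass of Fe per formula unit: 2.46 × 55.845 = 137.379 g.
Weight fraction Fe = 137.379 / 480.710 = 0.2858.

28.58 mass %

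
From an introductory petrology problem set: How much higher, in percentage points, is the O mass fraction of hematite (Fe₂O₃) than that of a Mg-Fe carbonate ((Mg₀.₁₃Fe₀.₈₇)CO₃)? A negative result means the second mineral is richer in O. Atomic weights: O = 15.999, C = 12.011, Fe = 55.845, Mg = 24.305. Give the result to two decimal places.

First mineral: 47.997 g O in 159.687 g formula = 30.06 wt% O.
Second mineral: 47.997 g O in 111.753 g formula = 42.95 wt% O.
30.06% − 42.95% gives a difference of -12.89 percentage points.

-12.89 percentage points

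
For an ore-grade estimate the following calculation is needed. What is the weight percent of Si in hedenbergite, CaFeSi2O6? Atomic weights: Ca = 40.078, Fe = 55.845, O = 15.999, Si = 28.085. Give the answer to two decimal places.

22.64 wt%

M(CaFeSi2O6) = 248.087 g/mol.
Si contributes 2 × 28.085 = 56.170 g per mole.
56.170/248.087 = 0.2264 → 22.64%.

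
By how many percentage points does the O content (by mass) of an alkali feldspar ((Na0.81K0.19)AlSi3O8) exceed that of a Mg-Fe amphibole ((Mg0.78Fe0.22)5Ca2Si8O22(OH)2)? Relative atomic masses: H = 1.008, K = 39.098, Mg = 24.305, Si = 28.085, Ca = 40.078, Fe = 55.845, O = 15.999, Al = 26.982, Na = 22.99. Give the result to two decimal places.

M((Na0.81K0.19)AlSi3O8) = 265.280 g/mol, so wt% O = 127.992/265.280 × 100 = 48.25%.
M((Mg0.78Fe0.22)5Ca2Si8O22(OH)2) = 847.047 g/mol, so wt% O = 383.976/847.047 × 100 = 45.33%.
48.25 − 45.33 = 2.92 pp.

2.92 percentage points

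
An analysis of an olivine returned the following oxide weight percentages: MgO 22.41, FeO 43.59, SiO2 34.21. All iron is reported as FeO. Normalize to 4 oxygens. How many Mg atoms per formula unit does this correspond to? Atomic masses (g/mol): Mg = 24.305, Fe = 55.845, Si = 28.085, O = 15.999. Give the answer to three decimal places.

MgO (M=40.304): mol = 0.55602; Mg = 0.55602, O = 0.55602.
FeO (M=71.844): mol = 0.60673; Fe = 0.60673, O = 0.60673.
SiO2 (M=60.083): mol = 0.56938; Si = 0.56938, O = 1.13876.
ΣO = 2.30151; factor = 4/ΣO = 1.73799.
Mg apfu = 0.55602 × 1.73799 = 0.966.

0.966 Mg apfu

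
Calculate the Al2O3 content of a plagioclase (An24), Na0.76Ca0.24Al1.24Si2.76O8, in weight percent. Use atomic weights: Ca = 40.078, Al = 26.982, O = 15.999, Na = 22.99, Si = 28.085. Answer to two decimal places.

23.76 wt%

M(Na0.76Ca0.24Al1.24Si2.76O8) = 266.055 g/mol; M(Al2O3) = 101.961 g/mol.
Moles Al2O3 per formula unit = 1.24 Al ÷ 2 = 0.6200.
Al2O3 fraction = (0.6200 × 101.961) / 266.055 = 63.216/266.055 = 0.2376.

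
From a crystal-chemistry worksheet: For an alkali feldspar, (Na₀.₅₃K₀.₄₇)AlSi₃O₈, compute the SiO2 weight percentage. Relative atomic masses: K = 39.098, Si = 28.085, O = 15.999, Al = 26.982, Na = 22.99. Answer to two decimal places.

Formula mass = 269.790 g/mol.
3 Si → 3.0000 mol SiO2 per formula unit; M(SiO2) = 60.083, so SiO2 mass = 180.249 g.
180.249/269.790 × 100 = 66.81 wt%.

66.81 wt%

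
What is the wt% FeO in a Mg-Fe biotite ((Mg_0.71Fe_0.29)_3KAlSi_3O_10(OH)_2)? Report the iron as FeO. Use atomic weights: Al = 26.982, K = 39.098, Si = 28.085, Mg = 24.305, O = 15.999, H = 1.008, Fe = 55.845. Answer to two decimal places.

Molar mass of (Mg_0.71Fe_0.29)_3KAlSi_3O_10(OH)_2 = 2.13×24.305 + 0.87×55.845 + 1×39.098 + 1×26.982 + 3×28.085 + 12×15.999 + 2×1.008 = 444.694 g/mol.
Each formula unit contains 0.87 Fe, equivalent to 0.87/1 = 0.8700 mol FeO.
M(FeO) = 1×55.845 + 1×15.999 = 71.844 g/mol.
Mass of FeO per formula unit = 0.8700 × 71.844 = 62.504 g.
FeO wt% = 62.504 / 444.694 × 100 = 14.06%.

14.06 wt%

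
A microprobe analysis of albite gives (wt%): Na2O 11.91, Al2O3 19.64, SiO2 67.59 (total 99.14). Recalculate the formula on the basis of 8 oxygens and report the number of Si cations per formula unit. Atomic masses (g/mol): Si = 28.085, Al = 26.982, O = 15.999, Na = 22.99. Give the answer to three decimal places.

2.980 Si apfu

11.91 wt% Na2O ÷ 61.979 g/mol = 0.19216 mol, giving 0.38432 Na and 0.19216 O.
19.64 wt% Al2O3 ÷ 101.961 g/mol = 0.19262 mol, giving 0.38524 Al and 0.57786 O.
67.59 wt% SiO2 ÷ 60.083 g/mol = 1.12494 mol, giving 1.12494 Si and 2.24988 O.
Oxygen sums to 3.01990; scaling by 8/3.01990 = 2.64909 puts the formula on 8 O.
Si: 1.12494 × 2.64909 = 2.980 atoms per formula unit.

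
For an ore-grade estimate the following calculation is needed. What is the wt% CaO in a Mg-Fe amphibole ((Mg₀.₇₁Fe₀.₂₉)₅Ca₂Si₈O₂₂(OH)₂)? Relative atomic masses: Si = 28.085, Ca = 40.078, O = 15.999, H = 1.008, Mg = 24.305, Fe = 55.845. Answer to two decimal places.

13.07 wt%

Formula mass = 858.086 g/mol.
2 Ca → 2.0000 mol CaO per formula unit; M(CaO) = 56.077, so CaO mass = 112.154 g.
112.154/858.086 × 100 = 13.07 wt%.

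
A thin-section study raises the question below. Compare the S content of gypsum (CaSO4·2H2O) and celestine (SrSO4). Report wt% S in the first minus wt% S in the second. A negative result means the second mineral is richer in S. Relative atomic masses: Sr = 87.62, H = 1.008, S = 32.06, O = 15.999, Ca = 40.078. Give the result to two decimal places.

1.17 percentage points

S in CaSO4·2H2O: molar mass 172.164 g/mol; 1×32.06 = 32.060 g → 18.62 wt%.
S in SrSO4: molar mass 183.676 g/mol; 1×32.06 = 32.060 g → 17.45 wt%.
Difference = 18.62 − 17.45 = 1.17 percentage points.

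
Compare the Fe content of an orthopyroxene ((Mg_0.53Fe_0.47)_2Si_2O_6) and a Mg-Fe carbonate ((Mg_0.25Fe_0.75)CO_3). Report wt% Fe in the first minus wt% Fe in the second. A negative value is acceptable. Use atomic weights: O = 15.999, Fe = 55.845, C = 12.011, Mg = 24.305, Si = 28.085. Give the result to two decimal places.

First mineral: 52.494 g Fe in 230.422 g formula = 22.78 wt% Fe.
Second mineral: 41.884 g Fe in 107.968 g formula = 38.79 wt% Fe.
22.78% − 38.79% gives a difference of -16.01 percentage points.

-16.01 percentage points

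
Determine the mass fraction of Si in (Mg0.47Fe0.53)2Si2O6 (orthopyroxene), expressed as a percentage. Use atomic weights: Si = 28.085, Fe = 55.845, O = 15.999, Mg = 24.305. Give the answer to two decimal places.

23.98 mass %

Formula mass = 0.94×24.305 + 1.06×55.845 + 2×28.085 + 6×15.999 = 234.206 g/mol, of which 56.170 g is Si.
So Si makes up 56.170/234.206 = 0.2398 of the mass, i.e. 23.98%.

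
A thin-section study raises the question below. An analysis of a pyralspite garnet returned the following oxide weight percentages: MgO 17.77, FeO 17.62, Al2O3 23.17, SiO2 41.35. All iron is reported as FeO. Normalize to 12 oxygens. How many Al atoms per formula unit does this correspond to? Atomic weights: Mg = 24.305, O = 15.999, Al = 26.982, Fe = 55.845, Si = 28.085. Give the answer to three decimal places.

17.77 wt% MgO ÷ 40.304 g/mol = 0.44090 mol, giving 0.44090 Mg and 0.44090 O.
17.62 wt% FeO ÷ 71.844 g/mol = 0.24525 mol, giving 0.24525 Fe and 0.24525 O.
23.17 wt% Al2O3 ÷ 101.961 g/mol = 0.22724 mol, giving 0.45448 Al and 0.68172 O.
41.35 wt% SiO2 ÷ 60.083 g/mol = 0.68821 mol, giving 0.68821 Si and 1.37642 O.
Oxygen sums to 2.74429; scaling by 12/2.74429 = 4.37272 puts the formula on 12 O.
Al: 0.45448 × 4.37272 = 1.987 atoms per formula unit.

1.987 Al apfu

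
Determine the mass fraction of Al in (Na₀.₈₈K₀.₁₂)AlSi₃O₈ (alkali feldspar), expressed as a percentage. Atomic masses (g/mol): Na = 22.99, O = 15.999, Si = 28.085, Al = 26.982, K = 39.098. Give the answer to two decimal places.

10.21 weight percent

Molar mass of (Na₀.₈₈K₀.₁₂)AlSi₃O₈: 0.88·22.99 + 0.12·39.098 + 1·26.982 + 3·28.085 + 8·15.999 = 264.152 g/mol.
Mass of Al per formula unit: 1 × 26.982 = 26.982 g.
Weight fraction Al = 26.982 / 264.152 = 0.1021.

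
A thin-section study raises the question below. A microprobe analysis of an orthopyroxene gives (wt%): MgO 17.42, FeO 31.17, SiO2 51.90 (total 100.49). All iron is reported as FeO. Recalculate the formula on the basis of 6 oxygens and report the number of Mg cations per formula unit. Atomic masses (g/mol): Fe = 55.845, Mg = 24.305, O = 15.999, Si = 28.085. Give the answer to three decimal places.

MgO: 17.42/40.304 = 0.43222 mol → 0.43222 mol Mg, 0.43222 mol O.
FeO: 31.17/71.844 = 0.43386 mol → 0.43386 mol Fe, 0.43386 mol O.
SiO2: 51.90/60.083 = 0.86381 mol → 0.86381 mol Si, 1.72762 mol O.
Total oxygen = 2.59370 mol. Normalization factor = 6/2.59370 = 2.31330.
Mg per 6 O = 0.43222 × 2.31330 = 1.000.

1.000 Mg apfu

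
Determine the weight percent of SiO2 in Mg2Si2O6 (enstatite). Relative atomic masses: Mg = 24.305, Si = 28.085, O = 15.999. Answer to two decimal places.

Molar mass of Mg2Si2O6 = 2*24.305 + 2*28.085 + 6*15.999 = 200.774 g/mol.
Each formula unit contains 2 Si, equivalent to 2/1 = 2.0000 mol SiO2.
M(SiO2) = 1×28.085 + 2×15.999 = 60.083 g/mol.
Mass of SiO2 per formula unit = 2.0000 × 60.083 = 120.166 g.
SiO2 wt% = 120.166 / 200.774 × 100 = 59.85%.

59.85 wt%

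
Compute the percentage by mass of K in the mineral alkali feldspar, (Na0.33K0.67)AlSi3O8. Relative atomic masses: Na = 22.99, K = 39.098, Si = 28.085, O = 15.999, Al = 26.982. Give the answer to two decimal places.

Molar mass of (Na0.33K0.67)AlSi3O8: 0.33*22.99 + 0.67*39.098 + 1*26.982 + 3*28.085 + 8*15.999 = 273.011 g/mol.
Mass of K per formula unit: 0.67 × 39.098 = 26.196 g.
Weight fraction K = 26.196 / 273.011 = 0.0960.

9.60 wt%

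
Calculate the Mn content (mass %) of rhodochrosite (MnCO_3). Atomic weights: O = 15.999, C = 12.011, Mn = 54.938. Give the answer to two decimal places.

47.79 mass %

M(MnCO_3) = 114.946 g/mol.
Mn contributes 1 × 54.938 = 54.938 g per mole.
54.938/114.946 = 0.4779 → 47.79%.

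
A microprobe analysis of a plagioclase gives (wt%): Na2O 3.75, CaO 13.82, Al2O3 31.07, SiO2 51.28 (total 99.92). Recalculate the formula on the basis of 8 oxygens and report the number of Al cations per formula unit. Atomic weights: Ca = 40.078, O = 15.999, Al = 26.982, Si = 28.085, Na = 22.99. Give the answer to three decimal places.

1.665 Al apfu

Na2O (M=61.979): mol = 0.06050; Na = 0.12100, O = 0.06050.
CaO (M=56.077): mol = 0.24645; Ca = 0.24645, O = 0.24645.
Al2O3 (M=101.961): mol = 0.30472; Al = 0.60944, O = 0.91416.
SiO2 (M=60.083): mol = 0.85349; Si = 0.85349, O = 1.70698.
ΣO = 2.92809; factor = 8/ΣO = 2.73216.
Al apfu = 0.60944 × 2.73216 = 1.665.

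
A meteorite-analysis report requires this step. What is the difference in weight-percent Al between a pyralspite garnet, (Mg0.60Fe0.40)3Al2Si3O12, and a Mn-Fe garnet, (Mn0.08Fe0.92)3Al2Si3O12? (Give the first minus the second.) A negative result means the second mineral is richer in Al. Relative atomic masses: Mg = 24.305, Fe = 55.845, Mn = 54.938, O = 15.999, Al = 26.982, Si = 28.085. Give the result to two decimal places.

First mineral: 53.964 g Al in 440.970 g formula = 12.24 wt% Al.
Second mineral: 53.964 g Al in 497.524 g formula = 10.85 wt% Al.
12.24% − 10.85% gives a difference of 1.39 percentage points.

1.39 percentage points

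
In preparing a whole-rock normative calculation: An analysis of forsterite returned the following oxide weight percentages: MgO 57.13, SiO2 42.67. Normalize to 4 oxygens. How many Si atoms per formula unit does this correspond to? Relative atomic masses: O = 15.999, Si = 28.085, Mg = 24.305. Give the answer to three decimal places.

57.13 wt% MgO ÷ 40.304 g/mol = 1.41748 mol, giving 1.41748 Mg and 1.41748 O.
42.67 wt% SiO2 ÷ 60.083 g/mol = 0.71018 mol, giving 0.71018 Si and 1.42036 O.
Oxygen sums to 2.83784; scaling by 4/2.83784 = 1.40952 puts the formula on 4 O.
Si: 0.71018 × 1.40952 = 1.001 atoms per formula unit.

1.001 Si apfu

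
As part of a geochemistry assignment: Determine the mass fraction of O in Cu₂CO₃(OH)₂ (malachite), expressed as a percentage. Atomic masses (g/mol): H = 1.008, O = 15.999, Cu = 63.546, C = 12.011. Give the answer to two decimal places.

36.18 weight percent

Molar mass of Cu₂CO₃(OH)₂: 2×63.546 + 1×12.011 + 5×15.999 + 2×1.008 = 221.114 g/mol.
Mass of O per formula unit: 5 × 15.999 = 79.995 g.
Weight fraction O = 79.995 / 221.114 = 0.3618.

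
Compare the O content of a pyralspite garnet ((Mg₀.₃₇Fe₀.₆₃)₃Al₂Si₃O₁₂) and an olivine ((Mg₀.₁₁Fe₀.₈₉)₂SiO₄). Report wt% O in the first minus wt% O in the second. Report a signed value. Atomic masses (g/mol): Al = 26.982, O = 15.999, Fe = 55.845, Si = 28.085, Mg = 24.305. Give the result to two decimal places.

8.98 percentage points

First mineral: 191.988 g O in 462.733 g formula = 41.49 wt% O.
Second mineral: 63.996 g O in 196.832 g formula = 32.51 wt% O.
41.49% − 32.51% gives a difference of 8.98 percentage points.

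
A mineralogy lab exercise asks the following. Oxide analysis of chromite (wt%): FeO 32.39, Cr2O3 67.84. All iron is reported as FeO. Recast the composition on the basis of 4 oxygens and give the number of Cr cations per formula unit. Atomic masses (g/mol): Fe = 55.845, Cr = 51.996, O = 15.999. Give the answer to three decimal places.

32.39 wt% FeO ÷ 71.844 g/mol = 0.45084 mol, giving 0.45084 Fe and 0.45084 O.
67.84 wt% Cr2O3 ÷ 151.989 g/mol = 0.44635 mol, giving 0.89270 Cr and 1.33905 O.
Oxygen sums to 1.78989; scaling by 4/1.78989 = 2.23477 puts the formula on 4 O.
Cr: 0.89270 × 2.23477 = 1.995 atoms per formula unit.

1.995 Cr apfu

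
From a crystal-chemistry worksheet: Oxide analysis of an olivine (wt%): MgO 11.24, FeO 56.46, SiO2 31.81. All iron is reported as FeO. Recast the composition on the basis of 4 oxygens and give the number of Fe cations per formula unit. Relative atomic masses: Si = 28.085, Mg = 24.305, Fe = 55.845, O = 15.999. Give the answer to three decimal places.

11.24 wt% MgO ÷ 40.304 g/mol = 0.27888 mol, giving 0.27888 Mg and 0.27888 O.
56.46 wt% FeO ÷ 71.844 g/mol = 0.78587 mol, giving 0.78587 Fe and 0.78587 O.
31.81 wt% SiO2 ÷ 60.083 g/mol = 0.52943 mol, giving 0.52943 Si and 1.05886 O.
Oxygen sums to 2.12361; scaling by 4/2.12361 = 1.88359 puts the formula on 4 O.
Fe: 0.78587 × 1.88359 = 1.480 atoms per formula unit.

1.480 Fe apfu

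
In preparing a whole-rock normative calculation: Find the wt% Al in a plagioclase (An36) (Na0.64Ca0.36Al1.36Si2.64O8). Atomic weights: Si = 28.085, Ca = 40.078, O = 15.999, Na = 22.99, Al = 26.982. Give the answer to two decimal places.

13.69 weight percent

Formula mass = 0.64*22.99 + 0.36*40.078 + 1.36*26.982 + 2.64*28.085 + 8*15.999 = 267.974 g/mol, of which 36.696 g is Al.
So Al makes up 36.696/267.974 = 0.1369 of the mass, i.e. 13.69%.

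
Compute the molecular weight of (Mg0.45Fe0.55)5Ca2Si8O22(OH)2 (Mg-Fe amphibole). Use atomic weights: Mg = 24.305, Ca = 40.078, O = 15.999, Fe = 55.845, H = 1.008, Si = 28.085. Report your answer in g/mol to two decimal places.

899.09 g/mol

The formula mass is the sum 2.25×24.305 + 2.75×55.845 + 2×40.078 + 8×28.085 + 24×15.999 + 2×1.008.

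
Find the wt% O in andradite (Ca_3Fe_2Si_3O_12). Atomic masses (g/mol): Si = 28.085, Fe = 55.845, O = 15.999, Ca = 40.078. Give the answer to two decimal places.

37.78 mass %

M(Ca_3Fe_2Si_3O_12) = 508.167 g/mol.
O contributes 12 × 15.999 = 191.988 g per mole.
191.988/508.167 = 0.3778 → 37.78%.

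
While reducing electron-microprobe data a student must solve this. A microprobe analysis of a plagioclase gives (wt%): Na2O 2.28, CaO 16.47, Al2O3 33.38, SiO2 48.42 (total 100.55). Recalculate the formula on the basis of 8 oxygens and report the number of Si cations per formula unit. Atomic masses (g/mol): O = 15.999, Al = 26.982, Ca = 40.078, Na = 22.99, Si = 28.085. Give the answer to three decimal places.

2.205 Si apfu

Na2O (M=61.979): mol = 0.03679; Na = 0.07358, O = 0.03679.
CaO (M=56.077): mol = 0.29370; Ca = 0.29370, O = 0.29370.
Al2O3 (M=101.961): mol = 0.32738; Al = 0.65476, O = 0.98214.
SiO2 (M=60.083): mol = 0.80589; Si = 0.80589, O = 1.61178.
ΣO = 2.92441; factor = 8/ΣO = 2.73559.
Si apfu = 0.80589 × 2.73559 = 2.205.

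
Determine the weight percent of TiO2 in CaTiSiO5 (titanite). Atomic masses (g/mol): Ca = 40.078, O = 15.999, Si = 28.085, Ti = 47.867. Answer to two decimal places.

Formula mass = 196.025 g/mol.
1 Ti → 1.0000 mol TiO2 per formula unit; M(TiO2) = 79.865, so TiO2 mass = 79.865 g.
79.865/196.025 × 100 = 40.74 wt%.

40.74 wt%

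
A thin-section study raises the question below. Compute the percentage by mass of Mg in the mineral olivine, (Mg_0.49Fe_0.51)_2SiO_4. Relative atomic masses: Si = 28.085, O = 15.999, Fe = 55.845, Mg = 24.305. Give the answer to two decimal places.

13.78 wt%

Molar mass of (Mg_0.49Fe_0.51)_2SiO_4: 0.98×24.305 + 1.02×55.845 + 1×28.085 + 4×15.999 = 172.862 g/mol.
Mass of Mg per formula unit: 0.98 × 24.305 = 23.819 g.
Weight fraction Mg = 23.819 / 172.862 = 0.1378.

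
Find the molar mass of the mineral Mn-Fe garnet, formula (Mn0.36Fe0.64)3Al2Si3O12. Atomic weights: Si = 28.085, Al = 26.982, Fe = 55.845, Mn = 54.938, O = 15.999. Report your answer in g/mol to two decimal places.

Mn: 1.08 × 54.938 = 59.3330
Fe: 1.92 × 55.845 = 107.2224
Al: 2 × 26.982 = 53.9640
Si: 3 × 28.085 = 84.2550
O: 12 × 15.999 = 191.9880
Summing the contributions gives the formula mass.

496.76 g/mol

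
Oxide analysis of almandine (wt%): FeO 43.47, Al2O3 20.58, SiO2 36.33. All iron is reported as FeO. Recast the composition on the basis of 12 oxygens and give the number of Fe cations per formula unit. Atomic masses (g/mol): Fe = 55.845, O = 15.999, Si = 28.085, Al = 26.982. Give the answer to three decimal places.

FeO: 43.47/71.844 = 0.60506 mol → 0.60506 mol Fe, 0.60506 mol O.
Al2O3: 20.58/101.961 = 0.20184 mol → 0.40368 mol Al, 0.60552 mol O.
SiO2: 36.33/60.083 = 0.60466 mol → 0.60466 mol Si, 1.20932 mol O.
Total oxygen = 2.41990 mol. Normalization factor = 12/2.41990 = 4.95888.
Fe per 12 O = 0.60506 × 4.95888 = 3.000.

3.000 Fe apfu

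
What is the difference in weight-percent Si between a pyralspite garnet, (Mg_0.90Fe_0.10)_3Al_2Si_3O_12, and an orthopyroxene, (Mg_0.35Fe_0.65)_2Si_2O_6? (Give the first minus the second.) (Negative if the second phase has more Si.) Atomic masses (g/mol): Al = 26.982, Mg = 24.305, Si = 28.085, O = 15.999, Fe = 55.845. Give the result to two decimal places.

Si in (Mg_0.90Fe_0.10)_3Al_2Si_3O_12: molar mass 412.584 g/mol; 3×28.085 = 84.255 g → 20.42 wt%.
Si in (Mg_0.35Fe_0.65)_2Si_2O_6: molar mass 241.776 g/mol; 2×28.085 = 56.170 g → 23.23 wt%.
Difference = 20.42 − 23.23 = -2.81 percentage points.

-2.81 percentage points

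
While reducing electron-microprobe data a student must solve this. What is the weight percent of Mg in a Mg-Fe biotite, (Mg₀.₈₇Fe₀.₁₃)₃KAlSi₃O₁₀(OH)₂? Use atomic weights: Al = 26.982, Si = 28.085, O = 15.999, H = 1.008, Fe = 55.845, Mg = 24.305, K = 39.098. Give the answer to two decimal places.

14.77 weight percent

Molar mass of (Mg₀.₈₇Fe₀.₁₃)₃KAlSi₃O₁₀(OH)₂: 2.61×24.305 + 0.39×55.845 + 1×39.098 + 1×26.982 + 3×28.085 + 12×15.999 + 2×1.008 = 429.555 g/mol.
Mass of Mg per formula unit: 2.61 × 24.305 = 63.436 g.
Weight fraction Mg = 63.436 / 429.555 = 0.1477.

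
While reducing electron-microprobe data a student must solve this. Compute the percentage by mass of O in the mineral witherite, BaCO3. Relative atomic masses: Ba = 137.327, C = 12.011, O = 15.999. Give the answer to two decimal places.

24.32 wt%

Molar mass of BaCO3: 1×137.327 + 1×12.011 + 3×15.999 = 197.335 g/mol.
Mass of O per formula unit: 3 × 15.999 = 47.997 g.
Weight fraction O = 47.997 / 197.335 = 0.2432.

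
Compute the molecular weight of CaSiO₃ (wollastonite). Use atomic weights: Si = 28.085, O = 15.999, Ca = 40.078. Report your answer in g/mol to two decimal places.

116.16 g/mol

The formula mass is the sum 1·40.078 + 1·28.085 + 3·15.999.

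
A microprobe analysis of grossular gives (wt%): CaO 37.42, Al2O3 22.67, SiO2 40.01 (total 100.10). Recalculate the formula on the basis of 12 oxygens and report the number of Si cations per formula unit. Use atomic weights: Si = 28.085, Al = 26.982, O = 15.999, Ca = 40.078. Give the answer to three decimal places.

CaO: 37.42/56.077 = 0.66730 mol → 0.66730 mol Ca, 0.66730 mol O.
Al2O3: 22.67/101.961 = 0.22234 mol → 0.44468 mol Al, 0.66702 mol O.
SiO2: 40.01/60.083 = 0.66591 mol → 0.66591 mol Si, 1.33182 mol O.
Total oxygen = 2.66614 mol. Normalization factor = 12/2.66614 = 4.50089.
Si per 12 O = 0.66591 × 4.50089 = 2.997.

2.997 Si apfu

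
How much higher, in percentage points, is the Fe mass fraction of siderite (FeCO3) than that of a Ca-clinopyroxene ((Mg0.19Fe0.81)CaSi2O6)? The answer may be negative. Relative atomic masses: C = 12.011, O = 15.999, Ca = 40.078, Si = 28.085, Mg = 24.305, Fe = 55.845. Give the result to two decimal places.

First mineral: 55.845 g Fe in 115.853 g formula = 48.20 wt% Fe.
Second mineral: 45.234 g Fe in 242.094 g formula = 18.68 wt% Fe.
48.20% − 18.68% gives a difference of 29.52 percentage points.

29.52 percentage points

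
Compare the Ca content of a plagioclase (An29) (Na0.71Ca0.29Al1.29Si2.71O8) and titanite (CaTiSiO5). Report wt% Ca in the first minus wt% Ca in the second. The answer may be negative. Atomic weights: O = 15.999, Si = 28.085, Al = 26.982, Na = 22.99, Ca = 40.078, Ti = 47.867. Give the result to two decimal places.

-16.09 percentage points

Ca in Na0.71Ca0.29Al1.29Si2.71O8: molar mass 266.855 g/mol; 0.29×40.078 = 11.623 g → 4.36 wt%.
Ca in CaTiSiO5: molar mass 196.025 g/mol; 1×40.078 = 40.078 g → 20.45 wt%.
Difference = 4.36 − 20.45 = -16.09 percentage points.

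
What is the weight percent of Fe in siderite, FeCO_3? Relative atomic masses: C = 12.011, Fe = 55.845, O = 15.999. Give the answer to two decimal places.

48.20 mass %

Molar mass of FeCO_3: 1×55.845 + 1×12.011 + 3×15.999 = 115.853 g/mol.
Mass of Fe per formula unit: 1 × 55.845 = 55.845 g.
Weight fraction Fe = 55.845 / 115.853 = 0.4820.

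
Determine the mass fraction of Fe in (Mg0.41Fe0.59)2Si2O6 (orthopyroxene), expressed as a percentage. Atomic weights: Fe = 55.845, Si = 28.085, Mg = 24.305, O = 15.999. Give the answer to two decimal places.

M((Mg0.41Fe0.59)2Si2O6) = 237.991 g/mol.
Fe contributes 1.18 × 55.845 = 65.897 g per mole.
65.897/237.991 = 0.2769 → 27.69%.

27.69 wt%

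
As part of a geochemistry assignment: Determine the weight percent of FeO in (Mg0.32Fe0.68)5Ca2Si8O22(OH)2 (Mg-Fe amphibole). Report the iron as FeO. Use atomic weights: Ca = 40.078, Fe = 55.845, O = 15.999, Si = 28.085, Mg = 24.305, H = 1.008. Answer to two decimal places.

M((Mg0.32Fe0.68)5Ca2Si8O22(OH)2) = 919.589 g/mol; M(FeO) = 71.844 g/mol.
Moles FeO per formula unit = 3.40 Fe ÷ 1 = 3.4000.
FeO fraction = (3.4000 × 71.844) / 919.589 = 244.270/919.589 = 0.2656.

26.56 wt%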